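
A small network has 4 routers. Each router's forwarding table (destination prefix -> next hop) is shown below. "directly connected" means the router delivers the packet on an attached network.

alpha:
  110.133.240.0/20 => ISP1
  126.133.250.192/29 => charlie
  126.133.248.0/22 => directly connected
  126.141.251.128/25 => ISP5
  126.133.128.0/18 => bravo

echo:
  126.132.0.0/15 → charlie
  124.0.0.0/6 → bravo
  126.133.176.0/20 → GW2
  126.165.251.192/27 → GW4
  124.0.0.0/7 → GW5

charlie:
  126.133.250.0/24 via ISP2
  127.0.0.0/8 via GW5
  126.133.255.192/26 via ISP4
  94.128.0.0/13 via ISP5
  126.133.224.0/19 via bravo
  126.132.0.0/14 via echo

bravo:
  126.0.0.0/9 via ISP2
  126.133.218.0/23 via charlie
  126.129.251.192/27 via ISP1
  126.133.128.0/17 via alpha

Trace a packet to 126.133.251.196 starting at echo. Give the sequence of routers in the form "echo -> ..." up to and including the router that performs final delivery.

At echo: longest match for 126.133.251.196 is 126.132.0.0/15 -> charlie
At charlie: longest match for 126.133.251.196 is 126.133.224.0/19 -> bravo
At bravo: longest match for 126.133.251.196 is 126.133.128.0/17 -> alpha
At alpha: longest match for 126.133.251.196 is 126.133.248.0/22 -> directly connected

echo -> charlie -> bravo -> alpha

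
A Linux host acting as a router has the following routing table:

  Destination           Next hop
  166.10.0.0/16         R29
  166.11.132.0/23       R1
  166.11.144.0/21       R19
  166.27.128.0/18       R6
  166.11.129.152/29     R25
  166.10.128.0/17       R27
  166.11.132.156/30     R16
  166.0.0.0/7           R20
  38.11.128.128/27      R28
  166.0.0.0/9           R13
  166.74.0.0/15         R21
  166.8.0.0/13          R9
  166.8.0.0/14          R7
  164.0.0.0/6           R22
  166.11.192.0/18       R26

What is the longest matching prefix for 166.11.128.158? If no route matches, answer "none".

Entries matching 166.11.128.158:
  164.0.0.0/6 (164.0.0.0 - 167.255.255.255)
  166.0.0.0/7 (166.0.0.0 - 167.255.255.255)
  166.0.0.0/9 (166.0.0.0 - 166.127.255.255)
  166.8.0.0/13 (166.8.0.0 - 166.15.255.255)
  166.8.0.0/14 (166.8.0.0 - 166.11.255.255)
Most specific is 166.8.0.0/14.

166.8.0.0/14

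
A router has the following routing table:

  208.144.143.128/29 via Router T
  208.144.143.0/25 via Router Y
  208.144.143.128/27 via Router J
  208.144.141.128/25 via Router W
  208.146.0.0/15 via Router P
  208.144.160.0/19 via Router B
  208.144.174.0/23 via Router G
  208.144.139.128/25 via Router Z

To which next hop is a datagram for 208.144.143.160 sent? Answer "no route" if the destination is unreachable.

No entry's prefix contains 208.144.143.160; there is no default route.

no route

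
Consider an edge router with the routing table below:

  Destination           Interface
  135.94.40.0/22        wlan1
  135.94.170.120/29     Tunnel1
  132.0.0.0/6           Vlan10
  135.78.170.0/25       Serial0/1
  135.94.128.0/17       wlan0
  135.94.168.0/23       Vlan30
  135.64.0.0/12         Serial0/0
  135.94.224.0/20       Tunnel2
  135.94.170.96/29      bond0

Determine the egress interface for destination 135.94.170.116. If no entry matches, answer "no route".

Routes whose prefix contains 135.94.170.116:
  132.0.0.0/6 (132.0.0.0 - 135.255.255.255) -> Vlan10
  135.94.128.0/17 (135.94.128.0 - 135.94.255.255) -> wlan0
More-specific entries that do NOT match:
  135.94.170.120/29 (135.94.170.120 - 135.94.170.127) does not contain 135.94.170.116
  135.94.170.96/29 (135.94.170.96 - 135.94.170.103) does not contain 135.94.170.116
  135.78.170.0/25 (135.78.170.0 - 135.78.170.127) does not contain 135.94.170.116
  135.94.168.0/23 (135.94.168.0 - 135.94.169.255) does not contain 135.94.170.116
  135.94.40.0/22 (135.94.40.0 - 135.94.43.255) does not contain 135.94.170.116
  135.94.224.0/20 (135.94.224.0 - 135.94.239.255) does not contain 135.94.170.116
Longest matching prefix is /17 -> interface wlan0.

wlan0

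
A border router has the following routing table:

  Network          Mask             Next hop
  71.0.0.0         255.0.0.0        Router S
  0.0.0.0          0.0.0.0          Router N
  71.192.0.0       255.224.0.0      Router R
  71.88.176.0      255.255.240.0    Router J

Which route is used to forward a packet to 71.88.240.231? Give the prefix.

71.0.0.0/8

Entries matching 71.88.240.231:
  0.0.0.0/0 (default, matches everything)
  71.0.0.0/8 (71.0.0.0 - 71.255.255.255)
Most specific is 71.0.0.0/8.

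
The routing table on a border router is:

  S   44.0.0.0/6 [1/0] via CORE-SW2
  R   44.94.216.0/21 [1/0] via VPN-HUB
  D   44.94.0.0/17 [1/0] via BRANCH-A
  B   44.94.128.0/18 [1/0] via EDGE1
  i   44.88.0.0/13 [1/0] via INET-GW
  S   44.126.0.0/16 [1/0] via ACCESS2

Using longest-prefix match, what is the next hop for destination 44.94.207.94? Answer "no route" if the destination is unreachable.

Routes whose prefix contains 44.94.207.94:
  44.0.0.0/6 (44.0.0.0 - 47.255.255.255) -> CORE-SW2
  44.88.0.0/13 (44.88.0.0 - 44.95.255.255) -> INET-GW
More-specific entries that do NOT match:
  44.94.216.0/21 (44.94.216.0 - 44.94.223.255) does not contain 44.94.207.94
  44.94.128.0/18 (44.94.128.0 - 44.94.191.255) does not contain 44.94.207.94
  44.94.0.0/17 (44.94.0.0 - 44.94.127.255) does not contain 44.94.207.94
  44.126.0.0/16 (44.126.0.0 - 44.126.255.255) does not contain 44.94.207.94
Longest matching prefix is /13 -> next hop INET-GW.

INET-GW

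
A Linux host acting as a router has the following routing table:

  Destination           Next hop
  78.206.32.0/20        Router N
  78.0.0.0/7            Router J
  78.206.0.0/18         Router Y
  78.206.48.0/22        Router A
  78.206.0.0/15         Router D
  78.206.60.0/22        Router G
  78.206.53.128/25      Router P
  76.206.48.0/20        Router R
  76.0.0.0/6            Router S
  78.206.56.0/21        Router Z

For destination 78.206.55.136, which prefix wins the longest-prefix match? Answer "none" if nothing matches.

Entries matching 78.206.55.136:
  76.0.0.0/6 (76.0.0.0 - 79.255.255.255)
  78.0.0.0/7 (78.0.0.0 - 79.255.255.255)
  78.206.0.0/15 (78.206.0.0 - 78.207.255.255)
  78.206.0.0/18 (78.206.0.0 - 78.206.63.255)
Most specific is 78.206.0.0/18.

78.206.0.0/18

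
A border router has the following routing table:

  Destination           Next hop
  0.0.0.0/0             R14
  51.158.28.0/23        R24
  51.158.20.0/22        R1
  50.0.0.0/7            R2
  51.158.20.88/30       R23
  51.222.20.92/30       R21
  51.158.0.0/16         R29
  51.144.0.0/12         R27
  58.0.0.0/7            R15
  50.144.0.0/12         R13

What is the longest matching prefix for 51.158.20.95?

Entries matching 51.158.20.95:
  0.0.0.0/0 (default, matches everything)
  50.0.0.0/7 (50.0.0.0 - 51.255.255.255)
  51.144.0.0/12 (51.144.0.0 - 51.159.255.255)
  51.158.0.0/16 (51.158.0.0 - 51.158.255.255)
  51.158.20.0/22 (51.158.20.0 - 51.158.23.255)
Most specific is 51.158.20.0/22.

51.158.20.0/22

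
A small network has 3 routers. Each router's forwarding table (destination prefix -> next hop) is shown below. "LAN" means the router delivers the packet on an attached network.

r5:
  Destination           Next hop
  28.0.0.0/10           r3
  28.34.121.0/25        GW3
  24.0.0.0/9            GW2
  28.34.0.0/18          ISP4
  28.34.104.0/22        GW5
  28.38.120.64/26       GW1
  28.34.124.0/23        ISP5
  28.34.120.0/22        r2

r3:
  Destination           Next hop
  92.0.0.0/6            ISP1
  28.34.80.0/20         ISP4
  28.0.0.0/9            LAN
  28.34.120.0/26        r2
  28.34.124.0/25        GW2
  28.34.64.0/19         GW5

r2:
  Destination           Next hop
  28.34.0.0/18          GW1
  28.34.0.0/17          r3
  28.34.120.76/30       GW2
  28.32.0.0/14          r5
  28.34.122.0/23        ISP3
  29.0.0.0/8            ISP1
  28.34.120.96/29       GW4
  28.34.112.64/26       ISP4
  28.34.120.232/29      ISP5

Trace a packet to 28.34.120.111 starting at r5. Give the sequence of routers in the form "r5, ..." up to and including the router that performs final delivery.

r5, r2, r3

At r5: longest match for 28.34.120.111 is 28.34.120.0/22 -> r2
At r2: longest match for 28.34.120.111 is 28.34.0.0/17 -> r3
At r3: longest match for 28.34.120.111 is 28.0.0.0/9 -> LAN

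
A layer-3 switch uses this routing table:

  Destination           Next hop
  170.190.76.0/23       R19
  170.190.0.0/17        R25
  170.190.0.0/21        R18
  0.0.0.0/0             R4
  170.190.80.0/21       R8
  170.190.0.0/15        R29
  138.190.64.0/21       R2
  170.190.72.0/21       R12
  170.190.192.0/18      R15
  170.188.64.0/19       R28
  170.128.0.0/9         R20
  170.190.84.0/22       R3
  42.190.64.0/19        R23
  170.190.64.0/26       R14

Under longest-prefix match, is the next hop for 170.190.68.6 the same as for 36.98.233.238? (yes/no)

170.190.68.6: longest match 170.190.0.0/17 -> R25
36.98.233.238: longest match 0.0.0.0/0 -> R4

no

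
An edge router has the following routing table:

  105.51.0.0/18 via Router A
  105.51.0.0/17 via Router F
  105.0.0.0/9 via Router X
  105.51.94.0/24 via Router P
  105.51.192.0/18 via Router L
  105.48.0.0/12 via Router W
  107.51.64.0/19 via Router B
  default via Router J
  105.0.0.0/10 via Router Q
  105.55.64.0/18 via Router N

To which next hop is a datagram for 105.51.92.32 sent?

Router F

Routes whose prefix contains 105.51.92.32:
  0.0.0.0/0 (default, matches everything) -> Router J
  105.0.0.0/9 (105.0.0.0 - 105.127.255.255) -> Router X
  105.0.0.0/10 (105.0.0.0 - 105.63.255.255) -> Router Q
  105.48.0.0/12 (105.48.0.0 - 105.63.255.255) -> Router W
  105.51.0.0/17 (105.51.0.0 - 105.51.127.255) -> Router F
More-specific entries that do NOT match:
  105.51.94.0/24 (105.51.94.0 - 105.51.94.255) does not contain 105.51.92.32
  107.51.64.0/19 (107.51.64.0 - 107.51.95.255) does not contain 105.51.92.32
  105.51.0.0/18 (105.51.0.0 - 105.51.63.255) does not contain 105.51.92.32
  105.51.192.0/18 (105.51.192.0 - 105.51.255.255) does not contain 105.51.92.32
  105.55.64.0/18 (105.55.64.0 - 105.55.127.255) does not contain 105.51.92.32
Longest matching prefix is /17 -> next hop Router F.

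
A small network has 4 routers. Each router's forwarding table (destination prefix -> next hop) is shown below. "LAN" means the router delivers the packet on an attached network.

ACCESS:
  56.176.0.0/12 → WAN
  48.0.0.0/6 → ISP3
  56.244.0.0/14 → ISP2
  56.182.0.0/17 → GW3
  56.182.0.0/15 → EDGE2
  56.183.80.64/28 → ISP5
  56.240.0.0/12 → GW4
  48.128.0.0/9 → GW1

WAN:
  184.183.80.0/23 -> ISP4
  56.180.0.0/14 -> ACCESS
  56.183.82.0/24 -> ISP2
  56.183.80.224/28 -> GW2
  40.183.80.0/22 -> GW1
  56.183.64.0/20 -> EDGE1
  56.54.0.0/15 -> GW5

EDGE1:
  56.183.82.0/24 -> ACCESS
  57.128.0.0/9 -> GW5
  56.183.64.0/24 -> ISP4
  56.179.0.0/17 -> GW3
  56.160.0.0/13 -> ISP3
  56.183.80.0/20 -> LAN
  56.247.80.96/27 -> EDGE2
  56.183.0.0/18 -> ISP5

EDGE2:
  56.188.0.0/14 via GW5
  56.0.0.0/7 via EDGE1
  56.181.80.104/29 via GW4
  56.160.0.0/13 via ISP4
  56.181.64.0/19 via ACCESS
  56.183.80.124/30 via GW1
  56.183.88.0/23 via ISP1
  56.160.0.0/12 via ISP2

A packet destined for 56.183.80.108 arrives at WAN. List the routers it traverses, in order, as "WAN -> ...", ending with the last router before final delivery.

At WAN: longest match for 56.183.80.108 is 56.180.0.0/14 -> ACCESS
At ACCESS: longest match for 56.183.80.108 is 56.182.0.0/15 -> EDGE2
At EDGE2: longest match for 56.183.80.108 is 56.0.0.0/7 -> EDGE1
At EDGE1: longest match for 56.183.80.108 is 56.183.80.0/20 -> LAN

WAN -> ACCESS -> EDGE2 -> EDGE1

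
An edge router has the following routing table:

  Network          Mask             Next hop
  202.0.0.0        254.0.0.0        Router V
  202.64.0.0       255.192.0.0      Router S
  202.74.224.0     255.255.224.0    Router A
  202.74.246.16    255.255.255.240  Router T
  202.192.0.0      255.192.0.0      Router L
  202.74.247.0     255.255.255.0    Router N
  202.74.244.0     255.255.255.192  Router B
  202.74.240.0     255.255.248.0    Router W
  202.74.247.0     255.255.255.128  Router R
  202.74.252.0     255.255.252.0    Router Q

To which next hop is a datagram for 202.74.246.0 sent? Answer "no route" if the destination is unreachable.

Routes whose prefix contains 202.74.246.0:
  202.0.0.0/7 (202.0.0.0 - 203.255.255.255) -> Router V
  202.64.0.0/10 (202.64.0.0 - 202.127.255.255) -> Router S
  202.74.224.0/19 (202.74.224.0 - 202.74.255.255) -> Router A
  202.74.240.0/21 (202.74.240.0 - 202.74.247.255) -> Router W
More-specific entries that do NOT match:
  202.74.246.16/28 (202.74.246.16 - 202.74.246.31) does not contain 202.74.246.0
  202.74.244.0/26 (202.74.244.0 - 202.74.244.63) does not contain 202.74.246.0
  202.74.247.0/25 (202.74.247.0 - 202.74.247.127) does not contain 202.74.246.0
  202.74.247.0/24 (202.74.247.0 - 202.74.247.255) does not contain 202.74.246.0
  202.74.252.0/22 (202.74.252.0 - 202.74.255.255) does not contain 202.74.246.0
Longest matching prefix is /21 -> next hop Router W.

Router W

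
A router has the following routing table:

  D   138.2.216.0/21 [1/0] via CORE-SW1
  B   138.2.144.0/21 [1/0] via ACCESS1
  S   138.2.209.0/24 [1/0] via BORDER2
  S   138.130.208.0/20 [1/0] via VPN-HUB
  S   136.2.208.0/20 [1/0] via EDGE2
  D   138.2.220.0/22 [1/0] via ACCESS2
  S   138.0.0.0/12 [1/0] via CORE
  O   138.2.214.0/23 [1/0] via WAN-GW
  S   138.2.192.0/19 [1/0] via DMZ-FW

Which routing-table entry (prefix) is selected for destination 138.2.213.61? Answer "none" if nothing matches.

Entries matching 138.2.213.61:
  138.0.0.0/12 (138.0.0.0 - 138.15.255.255)
  138.2.192.0/19 (138.2.192.0 - 138.2.223.255)
Most specific is 138.2.192.0/19.

138.2.192.0/19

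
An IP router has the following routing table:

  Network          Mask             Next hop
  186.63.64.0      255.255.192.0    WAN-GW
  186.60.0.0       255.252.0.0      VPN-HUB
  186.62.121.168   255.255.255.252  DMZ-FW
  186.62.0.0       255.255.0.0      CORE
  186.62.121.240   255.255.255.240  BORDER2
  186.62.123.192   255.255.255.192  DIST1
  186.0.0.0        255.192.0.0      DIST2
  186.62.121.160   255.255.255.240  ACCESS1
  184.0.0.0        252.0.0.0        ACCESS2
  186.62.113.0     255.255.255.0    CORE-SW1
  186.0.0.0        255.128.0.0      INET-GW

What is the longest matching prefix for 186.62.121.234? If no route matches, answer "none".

Entries matching 186.62.121.234:
  184.0.0.0/6 (184.0.0.0 - 187.255.255.255)
  186.0.0.0/9 (186.0.0.0 - 186.127.255.255)
  186.0.0.0/10 (186.0.0.0 - 186.63.255.255)
  186.60.0.0/14 (186.60.0.0 - 186.63.255.255)
  186.62.0.0/16 (186.62.0.0 - 186.62.255.255)
Most specific is 186.62.0.0/16.

186.62.0.0/16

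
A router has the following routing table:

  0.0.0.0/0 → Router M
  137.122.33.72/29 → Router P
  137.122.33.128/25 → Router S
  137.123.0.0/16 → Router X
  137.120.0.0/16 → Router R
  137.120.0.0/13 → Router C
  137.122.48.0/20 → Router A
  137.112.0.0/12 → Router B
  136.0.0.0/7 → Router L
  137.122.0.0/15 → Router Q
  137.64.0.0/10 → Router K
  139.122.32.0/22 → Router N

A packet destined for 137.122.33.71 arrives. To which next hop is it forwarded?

Router Q

Routes whose prefix contains 137.122.33.71:
  0.0.0.0/0 (default, matches everything) -> Router M
  136.0.0.0/7 (136.0.0.0 - 137.255.255.255) -> Router L
  137.64.0.0/10 (137.64.0.0 - 137.127.255.255) -> Router K
  137.112.0.0/12 (137.112.0.0 - 137.127.255.255) -> Router B
  137.120.0.0/13 (137.120.0.0 - 137.127.255.255) -> Router C
  137.122.0.0/15 (137.122.0.0 - 137.123.255.255) -> Router Q
More-specific entries that do NOT match:
  137.122.33.72/29 (137.122.33.72 - 137.122.33.79) does not contain 137.122.33.71
  137.122.33.128/25 (137.122.33.128 - 137.122.33.255) does not contain 137.122.33.71
  139.122.32.0/22 (139.122.32.0 - 139.122.35.255) does not contain 137.122.33.71
  137.122.48.0/20 (137.122.48.0 - 137.122.63.255) does not contain 137.122.33.71
  137.123.0.0/16 (137.123.0.0 - 137.123.255.255) does not contain 137.122.33.71
  137.120.0.0/16 (137.120.0.0 - 137.120.255.255) does not contain 137.122.33.71
Longest matching prefix is /15 -> next hop Router Q.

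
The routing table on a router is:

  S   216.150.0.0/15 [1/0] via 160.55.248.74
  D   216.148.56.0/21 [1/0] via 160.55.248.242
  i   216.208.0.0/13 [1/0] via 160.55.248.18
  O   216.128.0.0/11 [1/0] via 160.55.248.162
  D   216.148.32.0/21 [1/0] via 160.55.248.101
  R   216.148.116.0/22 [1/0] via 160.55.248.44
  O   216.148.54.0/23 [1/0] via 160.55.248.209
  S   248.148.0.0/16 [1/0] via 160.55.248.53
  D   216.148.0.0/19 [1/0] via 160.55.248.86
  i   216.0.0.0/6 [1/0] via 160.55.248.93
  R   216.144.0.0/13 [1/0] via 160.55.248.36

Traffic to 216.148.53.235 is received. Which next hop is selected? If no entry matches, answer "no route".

160.55.248.36

Routes whose prefix contains 216.148.53.235:
  216.0.0.0/6 (216.0.0.0 - 219.255.255.255) -> 160.55.248.93
  216.128.0.0/11 (216.128.0.0 - 216.159.255.255) -> 160.55.248.162
  216.144.0.0/13 (216.144.0.0 - 216.151.255.255) -> 160.55.248.36
More-specific entries that do NOT match:
  216.148.54.0/23 (216.148.54.0 - 216.148.55.255) does not contain 216.148.53.235
  216.148.116.0/22 (216.148.116.0 - 216.148.119.255) does not contain 216.148.53.235
  216.148.56.0/21 (216.148.56.0 - 216.148.63.255) does not contain 216.148.53.235
  216.148.32.0/21 (216.148.32.0 - 216.148.39.255) does not contain 216.148.53.235
  216.148.0.0/19 (216.148.0.0 - 216.148.31.255) does not contain 216.148.53.235
  248.148.0.0/16 (248.148.0.0 - 248.148.255.255) does not contain 216.148.53.235
  216.150.0.0/15 (216.150.0.0 - 216.151.255.255) does not contain 216.148.53.235
Longest matching prefix is /13 -> next hop 160.55.248.36.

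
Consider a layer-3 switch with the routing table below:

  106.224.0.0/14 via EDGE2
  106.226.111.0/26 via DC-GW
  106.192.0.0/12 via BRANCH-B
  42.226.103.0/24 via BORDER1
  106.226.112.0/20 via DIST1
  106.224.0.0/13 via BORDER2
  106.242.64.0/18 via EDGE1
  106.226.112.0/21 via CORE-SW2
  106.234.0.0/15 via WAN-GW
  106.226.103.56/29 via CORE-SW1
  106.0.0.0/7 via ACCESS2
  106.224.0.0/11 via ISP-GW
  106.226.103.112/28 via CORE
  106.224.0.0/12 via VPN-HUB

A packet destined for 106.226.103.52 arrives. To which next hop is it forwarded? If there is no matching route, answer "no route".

EDGE2

Routes whose prefix contains 106.226.103.52:
  106.0.0.0/7 (106.0.0.0 - 107.255.255.255) -> ACCESS2
  106.224.0.0/11 (106.224.0.0 - 106.255.255.255) -> ISP-GW
  106.224.0.0/12 (106.224.0.0 - 106.239.255.255) -> VPN-HUB
  106.224.0.0/13 (106.224.0.0 - 106.231.255.255) -> BORDER2
  106.224.0.0/14 (106.224.0.0 - 106.227.255.255) -> EDGE2
More-specific entries that do NOT match:
  106.226.103.56/29 (106.226.103.56 - 106.226.103.63) does not contain 106.226.103.52
  106.226.103.112/28 (106.226.103.112 - 106.226.103.127) does not contain 106.226.103.52
  106.226.111.0/26 (106.226.111.0 - 106.226.111.63) does not contain 106.226.103.52
  42.226.103.0/24 (42.226.103.0 - 42.226.103.255) does not contain 106.226.103.52
  106.226.112.0/21 (106.226.112.0 - 106.226.119.255) does not contain 106.226.103.52
  106.226.112.0/20 (106.226.112.0 - 106.226.127.255) does not contain 106.226.103.52
  106.242.64.0/18 (106.242.64.0 - 106.242.127.255) does not contain 106.226.103.52
  106.234.0.0/15 (106.234.0.0 - 106.235.255.255) does not contain 106.226.103.52
Longest matching prefix is /14 -> next hop EDGE2.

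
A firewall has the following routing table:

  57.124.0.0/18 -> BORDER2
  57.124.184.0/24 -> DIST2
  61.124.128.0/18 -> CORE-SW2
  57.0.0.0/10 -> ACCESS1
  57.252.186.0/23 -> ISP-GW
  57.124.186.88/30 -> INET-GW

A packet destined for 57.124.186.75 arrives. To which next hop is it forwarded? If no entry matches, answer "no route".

no route

No entry's prefix contains 57.124.186.75; there is no default route.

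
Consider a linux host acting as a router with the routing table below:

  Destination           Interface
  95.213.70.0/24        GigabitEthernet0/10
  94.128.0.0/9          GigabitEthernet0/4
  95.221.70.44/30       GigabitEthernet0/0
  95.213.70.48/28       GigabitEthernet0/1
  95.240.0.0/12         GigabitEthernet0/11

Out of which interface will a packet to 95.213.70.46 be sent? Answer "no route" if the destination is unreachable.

Routes whose prefix contains 95.213.70.46:
  95.213.70.0/24 (95.213.70.0 - 95.213.70.255) -> GigabitEthernet0/10
More-specific entries that do NOT match:
  95.221.70.44/30 (95.221.70.44 - 95.221.70.47) does not contain 95.213.70.46
  95.213.70.48/28 (95.213.70.48 - 95.213.70.63) does not contain 95.213.70.46
Longest matching prefix is /24 -> interface GigabitEthernet0/10.

GigabitEthernet0/10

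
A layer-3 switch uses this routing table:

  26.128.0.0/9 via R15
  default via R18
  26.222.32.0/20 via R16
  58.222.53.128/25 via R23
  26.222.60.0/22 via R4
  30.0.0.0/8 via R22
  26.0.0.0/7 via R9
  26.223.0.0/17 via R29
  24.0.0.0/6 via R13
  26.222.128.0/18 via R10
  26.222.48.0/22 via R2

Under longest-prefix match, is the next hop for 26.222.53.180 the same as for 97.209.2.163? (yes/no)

26.222.53.180: longest match 26.128.0.0/9 -> R15
97.209.2.163: longest match 0.0.0.0/0 -> R18

no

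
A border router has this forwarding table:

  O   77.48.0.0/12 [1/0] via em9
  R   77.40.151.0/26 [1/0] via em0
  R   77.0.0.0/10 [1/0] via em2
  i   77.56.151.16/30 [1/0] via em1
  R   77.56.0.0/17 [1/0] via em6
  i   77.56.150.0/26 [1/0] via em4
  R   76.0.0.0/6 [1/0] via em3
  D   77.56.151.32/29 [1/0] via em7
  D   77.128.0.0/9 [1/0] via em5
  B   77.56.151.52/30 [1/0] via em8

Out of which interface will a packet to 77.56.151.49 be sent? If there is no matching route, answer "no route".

Routes whose prefix contains 77.56.151.49:
  76.0.0.0/6 (76.0.0.0 - 79.255.255.255) -> em3
  77.0.0.0/10 (77.0.0.0 - 77.63.255.255) -> em2
  77.48.0.0/12 (77.48.0.0 - 77.63.255.255) -> em9
More-specific entries that do NOT match:
  77.56.151.16/30 (77.56.151.16 - 77.56.151.19) does not contain 77.56.151.49
  77.56.151.52/30 (77.56.151.52 - 77.56.151.55) does not contain 77.56.151.49
  77.56.151.32/29 (77.56.151.32 - 77.56.151.39) does not contain 77.56.151.49
  77.40.151.0/26 (77.40.151.0 - 77.40.151.63) does not contain 77.56.151.49
  77.56.150.0/26 (77.56.150.0 - 77.56.150.63) does not contain 77.56.151.49
  77.56.0.0/17 (77.56.0.0 - 77.56.127.255) does not contain 77.56.151.49
Longest matching prefix is /12 -> interface em9.

em9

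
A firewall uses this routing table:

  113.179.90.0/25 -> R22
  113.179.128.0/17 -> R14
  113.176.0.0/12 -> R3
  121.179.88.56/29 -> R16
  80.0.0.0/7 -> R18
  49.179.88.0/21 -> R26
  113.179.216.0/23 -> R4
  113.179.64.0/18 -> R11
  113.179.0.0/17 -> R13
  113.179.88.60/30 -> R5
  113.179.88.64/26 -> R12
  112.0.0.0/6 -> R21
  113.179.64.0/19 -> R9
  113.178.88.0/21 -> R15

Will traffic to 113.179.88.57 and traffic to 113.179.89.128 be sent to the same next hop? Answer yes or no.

113.179.88.57: longest match 113.179.64.0/19 -> R9
113.179.89.128: longest match 113.179.64.0/19 -> R9

yes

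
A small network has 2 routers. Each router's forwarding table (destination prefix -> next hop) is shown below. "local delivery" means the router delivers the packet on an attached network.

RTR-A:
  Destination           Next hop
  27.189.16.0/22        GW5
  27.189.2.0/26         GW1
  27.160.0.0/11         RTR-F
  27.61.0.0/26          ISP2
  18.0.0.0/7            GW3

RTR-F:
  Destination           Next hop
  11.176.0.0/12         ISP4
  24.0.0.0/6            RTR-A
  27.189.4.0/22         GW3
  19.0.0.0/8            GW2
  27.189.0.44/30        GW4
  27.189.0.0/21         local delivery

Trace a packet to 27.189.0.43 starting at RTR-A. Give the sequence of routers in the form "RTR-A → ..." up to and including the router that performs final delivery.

RTR-A → RTR-F

At RTR-A: longest match for 27.189.0.43 is 27.160.0.0/11 -> RTR-F
At RTR-F: longest match for 27.189.0.43 is 27.189.0.0/21 -> local delivery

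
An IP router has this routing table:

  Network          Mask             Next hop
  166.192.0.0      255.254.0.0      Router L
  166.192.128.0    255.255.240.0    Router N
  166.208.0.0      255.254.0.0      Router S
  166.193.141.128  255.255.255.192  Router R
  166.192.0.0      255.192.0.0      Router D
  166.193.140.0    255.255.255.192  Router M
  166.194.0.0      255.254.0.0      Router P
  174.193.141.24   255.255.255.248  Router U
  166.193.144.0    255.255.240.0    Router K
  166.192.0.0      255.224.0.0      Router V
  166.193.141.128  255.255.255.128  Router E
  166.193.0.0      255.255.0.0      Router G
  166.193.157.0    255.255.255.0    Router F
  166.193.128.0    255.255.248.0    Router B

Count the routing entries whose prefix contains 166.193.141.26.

4

Prefixes containing 166.193.141.26:
  166.192.0.0/10 (166.192.0.0 - 166.255.255.255)
  166.192.0.0/11 (166.192.0.0 - 166.223.255.255)
  166.192.0.0/15 (166.192.0.0 - 166.193.255.255)
  166.193.0.0/16 (166.193.0.0 - 166.193.255.255)
Total matching entries: 4.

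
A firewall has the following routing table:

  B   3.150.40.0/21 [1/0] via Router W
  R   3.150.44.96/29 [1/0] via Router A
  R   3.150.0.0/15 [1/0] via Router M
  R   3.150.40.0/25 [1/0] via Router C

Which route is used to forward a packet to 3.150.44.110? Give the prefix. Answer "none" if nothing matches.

Entries matching 3.150.44.110:
  3.150.0.0/15 (3.150.0.0 - 3.151.255.255)
  3.150.40.0/21 (3.150.40.0 - 3.150.47.255)
Most specific is 3.150.40.0/21.

3.150.40.0/21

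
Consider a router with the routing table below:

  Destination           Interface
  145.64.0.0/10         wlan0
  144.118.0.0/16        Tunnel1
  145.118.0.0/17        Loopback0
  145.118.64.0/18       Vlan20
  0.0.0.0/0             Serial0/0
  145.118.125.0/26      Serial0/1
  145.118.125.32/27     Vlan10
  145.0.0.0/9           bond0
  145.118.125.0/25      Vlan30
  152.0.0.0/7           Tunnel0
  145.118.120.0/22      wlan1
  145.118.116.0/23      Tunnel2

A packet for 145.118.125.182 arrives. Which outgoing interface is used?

Routes whose prefix contains 145.118.125.182:
  0.0.0.0/0 (default, matches everything) -> Serial0/0
  145.0.0.0/9 (145.0.0.0 - 145.127.255.255) -> bond0
  145.64.0.0/10 (145.64.0.0 - 145.127.255.255) -> wlan0
  145.118.0.0/17 (145.118.0.0 - 145.118.127.255) -> Loopback0
  145.118.64.0/18 (145.118.64.0 - 145.118.127.255) -> Vlan20
More-specific entries that do NOT match:
  145.118.125.32/27 (145.118.125.32 - 145.118.125.63) does not contain 145.118.125.182
  145.118.125.0/26 (145.118.125.0 - 145.118.125.63) does not contain 145.118.125.182
  145.118.125.0/25 (145.118.125.0 - 145.118.125.127) does not contain 145.118.125.182
  145.118.116.0/23 (145.118.116.0 - 145.118.117.255) does not contain 145.118.125.182
  145.118.120.0/22 (145.118.120.0 - 145.118.123.255) does not contain 145.118.125.182
Longest matching prefix is /18 -> interface Vlan20.

Vlan20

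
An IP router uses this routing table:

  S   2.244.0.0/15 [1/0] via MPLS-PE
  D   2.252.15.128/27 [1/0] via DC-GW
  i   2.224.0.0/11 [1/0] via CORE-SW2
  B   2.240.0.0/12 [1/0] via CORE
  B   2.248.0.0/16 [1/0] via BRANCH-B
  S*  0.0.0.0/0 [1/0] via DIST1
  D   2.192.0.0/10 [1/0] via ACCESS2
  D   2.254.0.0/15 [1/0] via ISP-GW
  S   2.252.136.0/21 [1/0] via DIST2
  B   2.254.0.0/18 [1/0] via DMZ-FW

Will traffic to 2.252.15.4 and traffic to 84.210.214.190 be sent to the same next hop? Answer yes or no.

no

2.252.15.4: longest match 2.240.0.0/12 -> CORE
84.210.214.190: longest match 0.0.0.0/0 -> DIST1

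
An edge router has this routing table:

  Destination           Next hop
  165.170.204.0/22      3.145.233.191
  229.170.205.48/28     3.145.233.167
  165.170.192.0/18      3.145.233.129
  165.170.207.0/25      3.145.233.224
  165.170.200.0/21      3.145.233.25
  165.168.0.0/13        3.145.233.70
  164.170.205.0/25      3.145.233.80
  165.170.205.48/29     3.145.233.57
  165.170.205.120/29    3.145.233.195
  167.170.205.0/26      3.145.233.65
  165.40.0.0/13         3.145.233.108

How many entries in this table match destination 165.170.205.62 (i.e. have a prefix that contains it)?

4

Prefixes containing 165.170.205.62:
  165.168.0.0/13 (165.168.0.0 - 165.175.255.255)
  165.170.192.0/18 (165.170.192.0 - 165.170.255.255)
  165.170.200.0/21 (165.170.200.0 - 165.170.207.255)
  165.170.204.0/22 (165.170.204.0 - 165.170.207.255)
Total matching entries: 4.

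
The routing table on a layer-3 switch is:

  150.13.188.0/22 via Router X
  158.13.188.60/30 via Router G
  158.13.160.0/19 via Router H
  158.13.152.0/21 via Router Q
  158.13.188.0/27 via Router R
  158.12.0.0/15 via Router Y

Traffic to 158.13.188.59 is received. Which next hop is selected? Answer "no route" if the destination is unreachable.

Routes whose prefix contains 158.13.188.59:
  158.12.0.0/15 (158.12.0.0 - 158.13.255.255) -> Router Y
  158.13.160.0/19 (158.13.160.0 - 158.13.191.255) -> Router H
More-specific entries that do NOT match:
  158.13.188.60/30 (158.13.188.60 - 158.13.188.63) does not contain 158.13.188.59
  158.13.188.0/27 (158.13.188.0 - 158.13.188.31) does not contain 158.13.188.59
  150.13.188.0/22 (150.13.188.0 - 150.13.191.255) does not contain 158.13.188.59
  158.13.152.0/21 (158.13.152.0 - 158.13.159.255) does not contain 158.13.188.59
Longest matching prefix is /19 -> next hop Router H.

Router H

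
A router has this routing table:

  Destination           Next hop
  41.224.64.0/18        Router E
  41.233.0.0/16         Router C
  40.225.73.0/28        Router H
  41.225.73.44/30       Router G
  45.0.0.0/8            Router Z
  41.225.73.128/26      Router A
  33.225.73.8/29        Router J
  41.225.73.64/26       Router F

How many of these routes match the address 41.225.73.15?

No listed prefix contains 41.225.73.15.
Total matching entries: 0.

0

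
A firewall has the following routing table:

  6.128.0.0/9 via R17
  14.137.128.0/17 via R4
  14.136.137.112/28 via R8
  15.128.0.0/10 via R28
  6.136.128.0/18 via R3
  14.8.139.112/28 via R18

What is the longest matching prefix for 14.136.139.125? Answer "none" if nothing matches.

14.136.139.125 is outside every listed prefix and there is no default route.

none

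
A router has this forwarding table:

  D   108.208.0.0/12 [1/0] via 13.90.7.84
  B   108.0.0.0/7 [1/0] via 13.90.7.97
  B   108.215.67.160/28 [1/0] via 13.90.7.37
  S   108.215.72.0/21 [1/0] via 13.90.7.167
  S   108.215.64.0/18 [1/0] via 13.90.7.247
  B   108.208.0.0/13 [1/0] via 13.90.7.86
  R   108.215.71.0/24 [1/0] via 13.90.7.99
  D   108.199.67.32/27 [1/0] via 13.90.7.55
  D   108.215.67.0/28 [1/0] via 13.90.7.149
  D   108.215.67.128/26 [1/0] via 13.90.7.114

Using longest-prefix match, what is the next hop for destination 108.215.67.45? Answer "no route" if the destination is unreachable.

13.90.7.247

Routes whose prefix contains 108.215.67.45:
  108.0.0.0/7 (108.0.0.0 - 109.255.255.255) -> 13.90.7.97
  108.208.0.0/12 (108.208.0.0 - 108.223.255.255) -> 13.90.7.84
  108.208.0.0/13 (108.208.0.0 - 108.215.255.255) -> 13.90.7.86
  108.215.64.0/18 (108.215.64.0 - 108.215.127.255) -> 13.90.7.247
More-specific entries that do NOT match:
  108.215.67.160/28 (108.215.67.160 - 108.215.67.175) does not contain 108.215.67.45
  108.215.67.0/28 (108.215.67.0 - 108.215.67.15) does not contain 108.215.67.45
  108.199.67.32/27 (108.199.67.32 - 108.199.67.63) does not contain 108.215.67.45
  108.215.67.128/26 (108.215.67.128 - 108.215.67.191) does not contain 108.215.67.45
  108.215.71.0/24 (108.215.71.0 - 108.215.71.255) does not contain 108.215.67.45
  108.215.72.0/21 (108.215.72.0 - 108.215.79.255) does not contain 108.215.67.45
Longest matching prefix is /18 -> next hop 13.90.7.247.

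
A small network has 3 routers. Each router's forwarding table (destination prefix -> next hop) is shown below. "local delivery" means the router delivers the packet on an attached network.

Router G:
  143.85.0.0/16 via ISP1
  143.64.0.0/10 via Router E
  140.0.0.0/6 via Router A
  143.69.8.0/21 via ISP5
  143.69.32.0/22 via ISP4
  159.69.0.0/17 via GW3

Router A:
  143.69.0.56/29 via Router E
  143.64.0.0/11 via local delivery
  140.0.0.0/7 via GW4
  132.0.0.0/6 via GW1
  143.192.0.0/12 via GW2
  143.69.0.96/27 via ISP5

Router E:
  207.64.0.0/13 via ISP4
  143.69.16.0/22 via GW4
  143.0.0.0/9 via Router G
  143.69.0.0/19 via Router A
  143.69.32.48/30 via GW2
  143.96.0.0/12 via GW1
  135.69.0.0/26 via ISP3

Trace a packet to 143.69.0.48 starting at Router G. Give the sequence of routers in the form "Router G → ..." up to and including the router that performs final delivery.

Router G → Router E → Router A

At Router G: longest match for 143.69.0.48 is 143.64.0.0/10 -> Router E
At Router E: longest match for 143.69.0.48 is 143.69.0.0/19 -> Router A
At Router A: longest match for 143.69.0.48 is 143.64.0.0/11 -> local delivery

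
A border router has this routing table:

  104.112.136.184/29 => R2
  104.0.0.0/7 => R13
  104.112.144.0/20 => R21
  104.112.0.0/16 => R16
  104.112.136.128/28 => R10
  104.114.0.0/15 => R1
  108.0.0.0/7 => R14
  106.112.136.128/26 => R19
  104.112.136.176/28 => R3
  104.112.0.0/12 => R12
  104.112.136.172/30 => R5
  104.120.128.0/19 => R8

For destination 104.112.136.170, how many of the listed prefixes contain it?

Prefixes containing 104.112.136.170:
  104.0.0.0/7 (104.0.0.0 - 105.255.255.255)
  104.112.0.0/12 (104.112.0.0 - 104.127.255.255)
  104.112.0.0/16 (104.112.0.0 - 104.112.255.255)
Total matching entries: 3.

3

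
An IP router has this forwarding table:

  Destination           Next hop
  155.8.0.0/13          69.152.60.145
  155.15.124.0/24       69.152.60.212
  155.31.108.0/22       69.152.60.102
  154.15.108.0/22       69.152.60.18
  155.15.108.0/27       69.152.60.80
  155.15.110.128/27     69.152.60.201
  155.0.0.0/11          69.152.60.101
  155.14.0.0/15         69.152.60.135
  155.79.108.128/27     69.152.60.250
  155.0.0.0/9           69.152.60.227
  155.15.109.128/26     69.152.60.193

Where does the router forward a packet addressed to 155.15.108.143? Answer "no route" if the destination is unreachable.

Routes whose prefix contains 155.15.108.143:
  155.0.0.0/9 (155.0.0.0 - 155.127.255.255) -> 69.152.60.227
  155.0.0.0/11 (155.0.0.0 - 155.31.255.255) -> 69.152.60.101
  155.8.0.0/13 (155.8.0.0 - 155.15.255.255) -> 69.152.60.145
  155.14.0.0/15 (155.14.0.0 - 155.15.255.255) -> 69.152.60.135
More-specific entries that do NOT match:
  155.15.108.0/27 (155.15.108.0 - 155.15.108.31) does not contain 155.15.108.143
  155.15.110.128/27 (155.15.110.128 - 155.15.110.159) does not contain 155.15.108.143
  155.79.108.128/27 (155.79.108.128 - 155.79.108.159) does not contain 155.15.108.143
  155.15.109.128/26 (155.15.109.128 - 155.15.109.191) does not contain 155.15.108.143
  155.15.124.0/24 (155.15.124.0 - 155.15.124.255) does not contain 155.15.108.143
  155.31.108.0/22 (155.31.108.0 - 155.31.111.255) does not contain 155.15.108.143
  154.15.108.0/22 (154.15.108.0 - 154.15.111.255) does not contain 155.15.108.143
Longest matching prefix is /15 -> next hop 69.152.60.135.

69.152.60.135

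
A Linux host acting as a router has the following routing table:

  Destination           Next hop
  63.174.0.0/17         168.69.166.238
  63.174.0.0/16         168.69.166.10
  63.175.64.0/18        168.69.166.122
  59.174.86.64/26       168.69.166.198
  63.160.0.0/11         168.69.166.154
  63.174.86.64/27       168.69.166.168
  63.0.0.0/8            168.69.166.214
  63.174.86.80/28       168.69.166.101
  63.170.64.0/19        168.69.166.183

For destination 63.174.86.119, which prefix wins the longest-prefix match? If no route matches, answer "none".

Entries matching 63.174.86.119:
  63.0.0.0/8 (63.0.0.0 - 63.255.255.255)
  63.160.0.0/11 (63.160.0.0 - 63.191.255.255)
  63.174.0.0/16 (63.174.0.0 - 63.174.255.255)
  63.174.0.0/17 (63.174.0.0 - 63.174.127.255)
Most specific is 63.174.0.0/17.

63.174.0.0/17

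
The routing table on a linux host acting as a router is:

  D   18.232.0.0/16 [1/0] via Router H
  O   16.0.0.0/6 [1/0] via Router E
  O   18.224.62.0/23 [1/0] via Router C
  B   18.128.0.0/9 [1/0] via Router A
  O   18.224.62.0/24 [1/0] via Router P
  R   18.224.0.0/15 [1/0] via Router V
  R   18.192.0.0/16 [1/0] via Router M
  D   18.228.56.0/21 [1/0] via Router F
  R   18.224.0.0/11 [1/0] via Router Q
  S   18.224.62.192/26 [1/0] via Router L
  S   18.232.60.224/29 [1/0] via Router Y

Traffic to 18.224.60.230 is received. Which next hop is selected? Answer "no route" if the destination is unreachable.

Routes whose prefix contains 18.224.60.230:
  16.0.0.0/6 (16.0.0.0 - 19.255.255.255) -> Router E
  18.128.0.0/9 (18.128.0.0 - 18.255.255.255) -> Router A
  18.224.0.0/11 (18.224.0.0 - 18.255.255.255) -> Router Q
  18.224.0.0/15 (18.224.0.0 - 18.225.255.255) -> Router V
More-specific entries that do NOT match:
  18.232.60.224/29 (18.232.60.224 - 18.232.60.231) does not contain 18.224.60.230
  18.224.62.192/26 (18.224.62.192 - 18.224.62.255) does not contain 18.224.60.230
  18.224.62.0/24 (18.224.62.0 - 18.224.62.255) does not contain 18.224.60.230
  18.224.62.0/23 (18.224.62.0 - 18.224.63.255) does not contain 18.224.60.230
  18.228.56.0/21 (18.228.56.0 - 18.228.63.255) does not contain 18.224.60.230
  18.232.0.0/16 (18.232.0.0 - 18.232.255.255) does not contain 18.224.60.230
  18.192.0.0/16 (18.192.0.0 - 18.192.255.255) does not contain 18.224.60.230
Longest matching prefix is /15 -> next hop Router V.

Router V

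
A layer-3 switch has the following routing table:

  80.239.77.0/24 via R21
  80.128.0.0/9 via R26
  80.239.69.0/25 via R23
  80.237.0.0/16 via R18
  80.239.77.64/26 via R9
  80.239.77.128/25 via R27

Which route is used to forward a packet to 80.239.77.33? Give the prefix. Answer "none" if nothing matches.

80.239.77.0/24

Entries matching 80.239.77.33:
  80.128.0.0/9 (80.128.0.0 - 80.255.255.255)
  80.239.77.0/24 (80.239.77.0 - 80.239.77.255)
Most specific is 80.239.77.0/24.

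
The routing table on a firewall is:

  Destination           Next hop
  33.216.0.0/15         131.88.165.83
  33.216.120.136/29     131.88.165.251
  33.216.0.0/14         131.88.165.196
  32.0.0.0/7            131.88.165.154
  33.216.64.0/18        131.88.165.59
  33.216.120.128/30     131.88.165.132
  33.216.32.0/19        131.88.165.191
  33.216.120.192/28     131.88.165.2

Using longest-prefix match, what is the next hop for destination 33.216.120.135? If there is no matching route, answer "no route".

131.88.165.59

Routes whose prefix contains 33.216.120.135:
  32.0.0.0/7 (32.0.0.0 - 33.255.255.255) -> 131.88.165.154
  33.216.0.0/14 (33.216.0.0 - 33.219.255.255) -> 131.88.165.196
  33.216.0.0/15 (33.216.0.0 - 33.217.255.255) -> 131.88.165.83
  33.216.64.0/18 (33.216.64.0 - 33.216.127.255) -> 131.88.165.59
More-specific entries that do NOT match:
  33.216.120.128/30 (33.216.120.128 - 33.216.120.131) does not contain 33.216.120.135
  33.216.120.136/29 (33.216.120.136 - 33.216.120.143) does not contain 33.216.120.135
  33.216.120.192/28 (33.216.120.192 - 33.216.120.207) does not contain 33.216.120.135
  33.216.32.0/19 (33.216.32.0 - 33.216.63.255) does not contain 33.216.120.135
Longest matching prefix is /18 -> next hop 131.88.165.59.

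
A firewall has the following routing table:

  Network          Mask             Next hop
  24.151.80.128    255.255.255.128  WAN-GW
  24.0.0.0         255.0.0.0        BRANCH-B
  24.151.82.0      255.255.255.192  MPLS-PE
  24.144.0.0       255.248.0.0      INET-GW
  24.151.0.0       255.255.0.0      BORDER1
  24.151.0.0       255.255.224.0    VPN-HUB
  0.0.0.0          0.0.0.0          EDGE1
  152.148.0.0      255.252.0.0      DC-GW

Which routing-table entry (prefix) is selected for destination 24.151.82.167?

24.151.0.0/16

Entries matching 24.151.82.167:
  0.0.0.0/0 (default, matches everything)
  24.0.0.0/8 (24.0.0.0 - 24.255.255.255)
  24.144.0.0/13 (24.144.0.0 - 24.151.255.255)
  24.151.0.0/16 (24.151.0.0 - 24.151.255.255)
Most specific is 24.151.0.0/16.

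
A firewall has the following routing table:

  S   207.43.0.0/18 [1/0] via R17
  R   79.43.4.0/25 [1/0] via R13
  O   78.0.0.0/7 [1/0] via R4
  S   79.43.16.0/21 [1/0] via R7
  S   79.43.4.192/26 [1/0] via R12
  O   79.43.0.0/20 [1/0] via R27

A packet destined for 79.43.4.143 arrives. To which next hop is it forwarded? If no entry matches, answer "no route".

Routes whose prefix contains 79.43.4.143:
  78.0.0.0/7 (78.0.0.0 - 79.255.255.255) -> R4
  79.43.0.0/20 (79.43.0.0 - 79.43.15.255) -> R27
More-specific entries that do NOT match:
  79.43.4.192/26 (79.43.4.192 - 79.43.4.255) does not contain 79.43.4.143
  79.43.4.0/25 (79.43.4.0 - 79.43.4.127) does not contain 79.43.4.143
  79.43.16.0/21 (79.43.16.0 - 79.43.23.255) does not contain 79.43.4.143
Longest matching prefix is /20 -> next hop R27.

R27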